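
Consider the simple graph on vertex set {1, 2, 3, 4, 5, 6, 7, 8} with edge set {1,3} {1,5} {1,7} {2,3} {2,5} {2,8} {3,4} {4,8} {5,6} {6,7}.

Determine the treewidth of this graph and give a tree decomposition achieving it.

The largest bag has 3 vertices, giving width 2; this decomposition certifies tw(G) ≤ 2. For the lower bound, G contains the cycle 8–4–3–2–8, so G is not a forest; only forests have treewidth ≤ 1, hence tw(G) ≥ 2. Therefore the treewidth is 2.

Treewidth 2.
Bags: B1 = {2, 4, 8}  B2 = {2, 3, 4}  B3 = {2, 3, 5}  B4 = {1, 3, 5}  B5 = {1, 5, 6}  B6 = {1, 6, 7}
Tree: B1–B2, B2–B3, B3–B4, B4–B5, B5–B6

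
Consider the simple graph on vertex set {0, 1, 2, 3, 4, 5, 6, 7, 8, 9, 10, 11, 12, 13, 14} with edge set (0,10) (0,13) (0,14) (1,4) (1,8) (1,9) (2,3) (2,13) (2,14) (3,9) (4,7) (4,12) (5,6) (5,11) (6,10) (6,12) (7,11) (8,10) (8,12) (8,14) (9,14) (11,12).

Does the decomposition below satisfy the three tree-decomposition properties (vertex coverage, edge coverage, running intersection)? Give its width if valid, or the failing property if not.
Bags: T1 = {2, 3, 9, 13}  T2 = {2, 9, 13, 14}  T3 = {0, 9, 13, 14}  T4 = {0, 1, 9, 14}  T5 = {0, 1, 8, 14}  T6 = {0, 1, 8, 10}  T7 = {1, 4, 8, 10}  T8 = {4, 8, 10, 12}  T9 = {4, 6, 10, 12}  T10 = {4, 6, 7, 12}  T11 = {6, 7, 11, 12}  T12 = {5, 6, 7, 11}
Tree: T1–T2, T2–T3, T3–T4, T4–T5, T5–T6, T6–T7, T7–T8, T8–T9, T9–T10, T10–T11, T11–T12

Yes; width 3.

Every vertex of G appears in some bag (union = {0, 1, 2, 3, 4, 5, 6, 7, 8, 9, 10, 11, 12, 13, 14}); every edge is covered by a bag; and for each vertex v the set of bags containing v is connected in the bag tree. The decomposition is therefore valid. The largest bag has 4 vertices, so the width is 3.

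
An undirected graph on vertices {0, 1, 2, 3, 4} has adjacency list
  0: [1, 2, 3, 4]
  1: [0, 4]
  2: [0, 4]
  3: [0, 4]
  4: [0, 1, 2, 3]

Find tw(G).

2

A width-2 tree decomposition is:
Bags: B1 = {0, 2, 4}  B2 = {0, 3, 4}  B3 = {0, 1, 4}
Tree: B1–B2, B1–B3
Every bag has size at most 3, so the width is 3 − 1 = 2 and tw(G) ≤ 2. On the other hand G contains the 3-clique {0, 1, 4}. A clique must lie in a single bag of any decomposition, so no decomposition can have width below 2. Hence tw(G) = 2 exactly.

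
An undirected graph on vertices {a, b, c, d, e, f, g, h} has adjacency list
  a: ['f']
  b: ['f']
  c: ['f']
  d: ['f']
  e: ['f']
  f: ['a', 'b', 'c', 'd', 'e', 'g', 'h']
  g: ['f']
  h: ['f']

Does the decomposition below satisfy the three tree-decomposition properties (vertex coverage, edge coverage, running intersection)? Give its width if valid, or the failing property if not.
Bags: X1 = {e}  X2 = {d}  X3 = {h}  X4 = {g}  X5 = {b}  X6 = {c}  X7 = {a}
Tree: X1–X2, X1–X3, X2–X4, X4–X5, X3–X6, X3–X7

No — vertex f appears in no bag.

A tree decomposition must satisfy three properties: every vertex lies in some bag; for every edge, both endpoints lie together in some bag; and for every vertex, the bags containing it form a connected subtree. Here vertex f appears in no bag, so the decomposition is invalid.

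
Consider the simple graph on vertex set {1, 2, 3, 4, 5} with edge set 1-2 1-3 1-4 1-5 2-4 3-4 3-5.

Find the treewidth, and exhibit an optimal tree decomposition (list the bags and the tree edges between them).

Treewidth 2.
One such decomposition:
Bags: B1 = {1, 3, 4}  B2 = {1, 2, 4}  B3 = {1, 3, 5}
Tree: B1–B2, B1–B3

The largest bag has 3 vertices, giving width 2; this decomposition certifies tw(G) ≤ 2. For the lower bound, the 3 vertices {1, 2, 4} are pairwise adjacent, and any tree decomposition puts a clique entirely inside one bag — forcing width ≥ 2. Hence tw(G) = 2 exactly.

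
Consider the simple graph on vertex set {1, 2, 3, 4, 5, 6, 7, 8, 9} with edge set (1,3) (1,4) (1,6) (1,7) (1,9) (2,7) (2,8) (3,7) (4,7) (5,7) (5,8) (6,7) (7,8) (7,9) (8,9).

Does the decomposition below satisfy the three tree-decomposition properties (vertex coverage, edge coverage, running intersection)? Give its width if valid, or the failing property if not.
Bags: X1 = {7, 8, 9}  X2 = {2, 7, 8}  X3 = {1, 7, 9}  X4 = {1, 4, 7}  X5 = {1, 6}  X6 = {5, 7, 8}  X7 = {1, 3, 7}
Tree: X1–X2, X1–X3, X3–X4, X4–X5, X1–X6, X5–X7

A tree decomposition must satisfy three properties: every vertex lies in some bag; for every edge, both endpoints lie together in some bag; and for every vertex, the bags containing it form a connected subtree. Here edge (7,6) lies in no bag, so the decomposition is invalid.

No — edge (7,6) lies in no bag.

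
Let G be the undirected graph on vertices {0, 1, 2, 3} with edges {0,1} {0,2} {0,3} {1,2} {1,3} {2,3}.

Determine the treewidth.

3

A width-3 tree decomposition is:
Bags: B1 = {0, 1, 2, 3}
Tree: (single bag)
With just one bag of size 4, the width is 4 − 1 = 3, so tw(G) ≤ 3. On the other hand G contains the 4-clique {0, 1, 2, 3}. A clique must lie in a single bag of any decomposition, so no decomposition can have width below 3. Hence tw(G) = 3 exactly.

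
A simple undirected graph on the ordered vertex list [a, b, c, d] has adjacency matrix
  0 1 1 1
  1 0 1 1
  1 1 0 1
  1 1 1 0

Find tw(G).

A width-3 tree decomposition is:
Bags: B1 = {a, b, c, d}
Tree: (single bag)
With just one bag of size 4, the width is 4 − 1 = 3, so tw(G) ≤ 3. For the lower bound, the 4 vertices {a, b, c, d} are pairwise adjacent, and any tree decomposition puts a clique entirely inside one bag — forcing width ≥ 3. The upper and lower bounds meet at 3, so that is the treewidth.

3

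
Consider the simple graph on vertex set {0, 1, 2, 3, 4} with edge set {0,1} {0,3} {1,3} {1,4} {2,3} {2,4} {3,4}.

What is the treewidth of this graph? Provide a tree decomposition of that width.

Every bag has size at most 3, so the width is 3 − 1 = 2 and tw(G) ≤ 2. On the other hand G contains the 3-clique {0, 1, 3}. A clique must lie in a single bag of any decomposition, so no decomposition can have width below 2. Combining the bounds, tw(G) = 2.

Treewidth 2.
One such decomposition:
Bags: B1 = {0, 1, 3}  B2 = {1, 3, 4}  B3 = {2, 3, 4}
Tree: B1–B2, B2–B3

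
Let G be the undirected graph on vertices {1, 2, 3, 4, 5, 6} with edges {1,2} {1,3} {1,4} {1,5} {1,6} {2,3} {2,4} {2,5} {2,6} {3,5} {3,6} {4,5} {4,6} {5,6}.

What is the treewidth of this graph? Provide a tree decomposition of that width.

Every bag has size at most 5, so the width is 5 − 1 = 4 and tw(G) ≤ 4. On the other hand G contains the 5-clique {1, 2, 3, 5, 6}. A clique must lie in a single bag of any decomposition, so no decomposition can have width below 4. Therefore the treewidth is 4.

Treewidth 4.
One such decomposition:
Bags: B1 = {1, 2, 4, 5, 6}  B2 = {1, 2, 3, 5, 6}
Tree: B1–B2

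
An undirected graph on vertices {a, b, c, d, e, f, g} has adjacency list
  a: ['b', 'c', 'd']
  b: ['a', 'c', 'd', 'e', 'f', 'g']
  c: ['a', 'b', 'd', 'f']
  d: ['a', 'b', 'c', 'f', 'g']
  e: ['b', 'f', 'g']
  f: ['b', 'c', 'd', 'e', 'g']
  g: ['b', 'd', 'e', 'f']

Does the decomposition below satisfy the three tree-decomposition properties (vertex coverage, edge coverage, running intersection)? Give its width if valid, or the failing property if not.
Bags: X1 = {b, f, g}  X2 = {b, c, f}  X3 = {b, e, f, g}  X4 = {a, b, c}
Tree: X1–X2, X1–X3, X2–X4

A tree decomposition must satisfy three properties: every vertex lies in some bag; for every edge, both endpoints lie together in some bag; and for every vertex, the bags containing it form a connected subtree. Here vertex d appears in no bag, so the decomposition is invalid.

No — vertex d appears in no bag.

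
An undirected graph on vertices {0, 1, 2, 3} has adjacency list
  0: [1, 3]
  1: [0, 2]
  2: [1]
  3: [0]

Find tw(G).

A width-1 tree decomposition is:
Bags: B1 = {1, 2}  B2 = {0, 1}  B3 = {0, 3}
Tree: B1–B2, B2–B3
Every bag has size at most 2, so the width is 2 − 1 = 1 and tw(G) ≤ 1. Any graph with an edge has treewidth ≥ 1, and G has the edge 2–1. Combining the bounds, tw(G) = 1.

1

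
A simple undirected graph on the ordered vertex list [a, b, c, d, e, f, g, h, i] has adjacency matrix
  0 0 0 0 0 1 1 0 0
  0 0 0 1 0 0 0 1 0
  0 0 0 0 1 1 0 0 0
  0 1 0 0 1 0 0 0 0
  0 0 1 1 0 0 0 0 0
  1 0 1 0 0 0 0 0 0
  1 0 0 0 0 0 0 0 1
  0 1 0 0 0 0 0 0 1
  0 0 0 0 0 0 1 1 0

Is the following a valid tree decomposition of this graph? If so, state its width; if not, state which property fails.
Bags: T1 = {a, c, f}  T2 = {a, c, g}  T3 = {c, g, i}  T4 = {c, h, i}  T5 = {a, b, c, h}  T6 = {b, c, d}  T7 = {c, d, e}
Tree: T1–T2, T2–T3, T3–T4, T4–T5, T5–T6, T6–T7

A tree decomposition must satisfy three properties: every vertex lies in some bag; for every edge, both endpoints lie together in some bag; and for every vertex, the bags containing it form a connected subtree. Here bags containing vertex a are not connected in the tree, so the decomposition is invalid.

No — bags containing vertex a are not connected in the tree.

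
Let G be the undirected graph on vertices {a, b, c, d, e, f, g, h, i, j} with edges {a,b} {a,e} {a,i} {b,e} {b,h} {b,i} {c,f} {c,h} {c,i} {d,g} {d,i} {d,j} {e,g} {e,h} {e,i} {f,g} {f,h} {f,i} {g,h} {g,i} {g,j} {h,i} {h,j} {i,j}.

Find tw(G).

A width-3 tree decomposition is:
Bags: B1 = {f, g, h, i}  B2 = {g, h, i, j}  B3 = {c, f, h, i}  B4 = {e, g, h, i}  B5 = {b, e, h, i}  B6 = {d, g, i, j}  B7 = {a, b, e, i}
Tree: B1–B2, B1–B3, B2–B4, B4–B5, B2–B6, B5–B7
The largest bag has 4 vertices, giving width 3; this decomposition certifies tw(G) ≤ 3. On the other hand G contains the 4-clique {d, g, i, j}. A clique must lie in a single bag of any decomposition, so no decomposition can have width below 3. Therefore the treewidth is 3.

3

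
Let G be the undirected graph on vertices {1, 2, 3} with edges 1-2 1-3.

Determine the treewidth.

1

A width-1 tree decomposition is:
Bags: B1 = {1, 2}  B2 = {1, 3}
Tree: B1–B2
Each bag holds 2 vertices, so the decomposition has width 1, which upper-bounds the treewidth. Since G has at least one edge (e.g. 2–1), it is not an edgeless graph, so tw(G) ≥ 1. The upper and lower bounds meet at 1, so that is the treewidth.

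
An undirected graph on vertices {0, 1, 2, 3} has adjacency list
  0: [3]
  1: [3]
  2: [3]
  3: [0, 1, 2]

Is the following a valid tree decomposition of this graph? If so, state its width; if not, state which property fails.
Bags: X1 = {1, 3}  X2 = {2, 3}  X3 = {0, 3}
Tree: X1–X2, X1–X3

Every vertex of G appears in some bag (union = {0, 1, 2, 3}); every edge is covered by a bag; and for each vertex v the set of bags containing v is connected in the bag tree. The decomposition is therefore valid. The largest bag has 2 vertices, so the width is 1.

Yes; width 1.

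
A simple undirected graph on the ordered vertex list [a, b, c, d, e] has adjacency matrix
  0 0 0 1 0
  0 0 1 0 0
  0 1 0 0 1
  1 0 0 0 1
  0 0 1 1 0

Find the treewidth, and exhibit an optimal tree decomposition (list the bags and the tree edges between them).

Every bag has size at most 2, so the width is 2 − 1 = 1 and tw(G) ≤ 1. G has an edge, so its treewidth is at least 1. Combining the bounds, tw(G) = 1.

Treewidth 1.
Bags: B1 = {a, d}  B2 = {d, e}  B3 = {c, e}  B4 = {b, c}
Tree: B1–B2, B2–B3, B3–B4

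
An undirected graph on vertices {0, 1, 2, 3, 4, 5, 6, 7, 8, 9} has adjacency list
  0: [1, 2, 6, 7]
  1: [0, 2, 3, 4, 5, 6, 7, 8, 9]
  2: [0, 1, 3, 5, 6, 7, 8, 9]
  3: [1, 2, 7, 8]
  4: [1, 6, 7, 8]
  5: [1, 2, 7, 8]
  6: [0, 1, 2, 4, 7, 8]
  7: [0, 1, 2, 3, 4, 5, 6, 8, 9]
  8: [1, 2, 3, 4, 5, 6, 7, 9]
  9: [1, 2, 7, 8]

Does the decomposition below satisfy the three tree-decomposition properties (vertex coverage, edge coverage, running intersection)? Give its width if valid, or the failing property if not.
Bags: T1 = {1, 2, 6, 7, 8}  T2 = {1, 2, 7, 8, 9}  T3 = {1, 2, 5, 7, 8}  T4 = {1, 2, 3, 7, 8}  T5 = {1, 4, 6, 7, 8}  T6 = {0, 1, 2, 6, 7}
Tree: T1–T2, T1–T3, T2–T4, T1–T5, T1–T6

Yes; width 4.

Vertex coverage: the bags together contain {0, 1, 2, 3, 4, 5, 6, 7, 8, 9}, the full vertex set. Edge coverage: each edge of G has both endpoints in at least one bag. Running intersection: for every vertex, the bags containing it form a connected subtree. All three properties hold, so this is a valid tree decomposition of width max|bag| − 1 = 4, and hence tw(G) ≤ 4.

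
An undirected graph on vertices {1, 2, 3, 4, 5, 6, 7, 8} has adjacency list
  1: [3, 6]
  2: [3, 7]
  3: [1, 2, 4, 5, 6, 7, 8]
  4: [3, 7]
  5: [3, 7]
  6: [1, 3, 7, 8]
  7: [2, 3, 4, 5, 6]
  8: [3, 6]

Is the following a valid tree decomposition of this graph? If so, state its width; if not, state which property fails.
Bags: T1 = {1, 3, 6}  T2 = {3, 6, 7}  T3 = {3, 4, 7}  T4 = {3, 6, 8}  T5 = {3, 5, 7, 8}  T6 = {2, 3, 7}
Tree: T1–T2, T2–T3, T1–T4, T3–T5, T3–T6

A tree decomposition must satisfy three properties: every vertex lies in some bag; for every edge, both endpoints lie together in some bag; and for every vertex, the bags containing it form a connected subtree. Here bags containing vertex 8 are not connected in the tree, so the decomposition is invalid.

No — bags containing vertex 8 are not connected in the tree.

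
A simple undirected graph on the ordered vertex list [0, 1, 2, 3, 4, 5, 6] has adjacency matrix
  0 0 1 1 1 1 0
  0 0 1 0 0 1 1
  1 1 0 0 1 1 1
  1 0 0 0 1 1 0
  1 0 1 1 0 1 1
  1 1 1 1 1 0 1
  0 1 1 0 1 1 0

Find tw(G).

A width-3 tree decomposition is:
Bags: B1 = {1, 2, 5, 6}  B2 = {2, 4, 5, 6}  B3 = {0, 2, 4, 5}  B4 = {0, 3, 4, 5}
Tree: B1–B2, B2–B3, B3–B4
The largest bag has 4 vertices, giving width 3; this decomposition certifies tw(G) ≤ 3. For the lower bound, the 4 vertices {1, 2, 5, 6} are pairwise adjacent, and any tree decomposition puts a clique entirely inside one bag — forcing width ≥ 3. Hence tw(G) = 3 exactly.

3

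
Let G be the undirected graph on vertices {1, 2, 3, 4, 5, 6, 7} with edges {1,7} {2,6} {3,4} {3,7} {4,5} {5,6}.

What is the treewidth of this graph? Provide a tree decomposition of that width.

Treewidth 1.
One such decomposition:
Bags: B1 = {1, 7}  B2 = {3, 7}  B3 = {3, 4}  B4 = {4, 5}  B5 = {5, 6}  B6 = {2, 6}
Tree: B1–B2, B2–B3, B3–B4, B4–B5, B5–B6

Every bag has size at most 2, so the width is 2 − 1 = 1 and tw(G) ≤ 1. Since G has at least one edge (e.g. 1–7), it is not an edgeless graph, so tw(G) ≥ 1. Hence tw(G) = 1 exactly.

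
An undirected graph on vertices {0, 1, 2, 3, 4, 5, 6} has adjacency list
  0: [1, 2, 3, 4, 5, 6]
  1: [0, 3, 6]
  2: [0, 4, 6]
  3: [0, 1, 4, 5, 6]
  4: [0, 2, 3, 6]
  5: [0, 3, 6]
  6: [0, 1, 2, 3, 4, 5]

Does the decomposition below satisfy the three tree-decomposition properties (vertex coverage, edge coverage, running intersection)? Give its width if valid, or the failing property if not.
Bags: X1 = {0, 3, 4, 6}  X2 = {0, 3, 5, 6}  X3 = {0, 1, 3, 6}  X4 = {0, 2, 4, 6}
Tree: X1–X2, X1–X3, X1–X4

Vertex coverage: the bags together contain {0, 1, 2, 3, 4, 5, 6}, the full vertex set. Edge coverage: each edge of G has both endpoints in at least one bag. Running intersection: for every vertex, the bags containing it form a connected subtree. All three properties hold, so this is a valid tree decomposition of width max|bag| − 1 = 3, and hence tw(G) ≤ 3.

Yes; width 3.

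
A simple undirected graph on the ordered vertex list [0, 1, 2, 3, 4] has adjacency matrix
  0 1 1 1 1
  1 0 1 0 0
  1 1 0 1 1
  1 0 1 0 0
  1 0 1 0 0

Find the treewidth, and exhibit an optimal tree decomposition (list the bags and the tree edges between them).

Treewidth 2.
One such decomposition:
Bags: B1 = {0, 2, 4}  B2 = {0, 2, 3}  B3 = {0, 1, 2}
Tree: B1–B2, B2–B3

The largest bag has 3 vertices, giving width 2; this decomposition certifies tw(G) ≤ 2. Conversely, {0, 1, 2} is a clique of size 3, and the vertices of any clique must share a bag in every tree decomposition; so some bag has ≥ 3 vertices and tw(G) ≥ 2. Hence tw(G) = 2 exactly.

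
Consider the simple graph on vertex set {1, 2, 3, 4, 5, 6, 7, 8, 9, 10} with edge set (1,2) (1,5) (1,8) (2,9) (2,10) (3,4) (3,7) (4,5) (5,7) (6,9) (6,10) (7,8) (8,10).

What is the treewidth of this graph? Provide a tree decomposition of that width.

Treewidth 2.
One such decomposition:
Bags: B1 = {6, 9, 10}  B2 = {2, 9, 10}  B3 = {2, 8, 10}  B4 = {1, 2, 8}  B5 = {1, 7, 8}  B6 = {1, 5, 7}  B7 = {3, 5, 7}  B8 = {3, 4, 5}
Tree: B1–B2, B2–B3, B3–B4, B4–B5, B5–B6, B6–B7, B7–B8

Each bag holds 3 vertices, so the decomposition has width 2, which upper-bounds the treewidth. Since 6–9–2–10–6 is a cycle in G, G is not acyclic. Forests are exactly the graphs of treewidth ≤ 1, so tw(G) ≥ 2. Therefore the treewidth is 2.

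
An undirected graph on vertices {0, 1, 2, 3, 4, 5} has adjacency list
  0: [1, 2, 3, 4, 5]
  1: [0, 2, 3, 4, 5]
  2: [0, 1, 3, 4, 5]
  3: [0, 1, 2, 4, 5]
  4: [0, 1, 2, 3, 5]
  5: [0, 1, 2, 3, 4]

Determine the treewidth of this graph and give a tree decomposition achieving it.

With just one bag of size 6, the width is 6 − 1 = 5, so tw(G) ≤ 5. On the other hand G contains the 6-clique {0, 1, 2, 3, 4, 5}. A clique must lie in a single bag of any decomposition, so no decomposition can have width below 5. Combining the bounds, tw(G) = 5.

Treewidth 5.
One such decomposition:
Bags: B1 = {0, 1, 2, 3, 4, 5}
Tree: (single bag)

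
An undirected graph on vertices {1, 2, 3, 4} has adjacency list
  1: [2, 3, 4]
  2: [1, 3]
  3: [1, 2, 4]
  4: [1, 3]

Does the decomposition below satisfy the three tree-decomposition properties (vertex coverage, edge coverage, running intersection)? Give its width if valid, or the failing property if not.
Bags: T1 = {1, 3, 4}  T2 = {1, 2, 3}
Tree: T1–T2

Yes; width 2.

Vertex coverage: the bags together contain {1, 2, 3, 4}, the full vertex set. Edge coverage: each edge of G has both endpoints in at least one bag. Running intersection: for every vertex, the bags containing it form a connected subtree. All three properties hold, so this is a valid tree decomposition of width max|bag| − 1 = 2, and hence tw(G) ≤ 2.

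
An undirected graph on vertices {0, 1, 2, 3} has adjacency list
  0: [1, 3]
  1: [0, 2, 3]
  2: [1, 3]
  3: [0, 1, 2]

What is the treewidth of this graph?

A width-2 tree decomposition is:
Bags: B1 = {0, 1, 3}  B2 = {1, 2, 3}
Tree: B1–B2
Each bag holds 3 vertices, so the decomposition has width 2, which upper-bounds the treewidth. For the lower bound, the 3 vertices {0, 1, 3} are pairwise adjacent, and any tree decomposition puts a clique entirely inside one bag — forcing width ≥ 2. Hence tw(G) = 2 exactly.

2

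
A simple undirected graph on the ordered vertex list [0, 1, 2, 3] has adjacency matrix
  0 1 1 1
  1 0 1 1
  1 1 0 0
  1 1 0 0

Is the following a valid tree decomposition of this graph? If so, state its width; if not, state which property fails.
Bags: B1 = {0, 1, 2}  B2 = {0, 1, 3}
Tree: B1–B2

Checking the three conditions: (i) the bags cover all of {0, 1, 2, 3}; (ii) for each edge, some bag contains both endpoints; (iii) the bags containing any fixed vertex form a subtree. All hold, so the decomposition is valid with width 3 − 1 = 2.

Yes; width 2.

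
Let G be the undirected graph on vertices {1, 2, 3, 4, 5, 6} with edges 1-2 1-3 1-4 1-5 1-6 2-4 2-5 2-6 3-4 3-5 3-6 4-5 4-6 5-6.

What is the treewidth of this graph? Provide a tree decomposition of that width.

Each bag holds 5 vertices, so the decomposition has width 4, which upper-bounds the treewidth. Conversely, {1, 2, 4, 5, 6} is a clique of size 5, and the vertices of any clique must share a bag in every tree decomposition; so some bag has ≥ 5 vertices and tw(G) ≥ 4. Therefore the treewidth is 4.

Treewidth 4.
One such decomposition:
Bags: B1 = {1, 2, 4, 5, 6}  B2 = {1, 3, 4, 5, 6}
Tree: B1–B2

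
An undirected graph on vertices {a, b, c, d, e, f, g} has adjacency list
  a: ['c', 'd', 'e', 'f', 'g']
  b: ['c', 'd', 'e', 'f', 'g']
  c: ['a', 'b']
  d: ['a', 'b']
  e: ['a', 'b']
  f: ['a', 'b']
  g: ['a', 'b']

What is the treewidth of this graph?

2

A width-2 tree decomposition is:
Bags: B1 = {a, b, e}  B2 = {a, b, f}  B3 = {a, b, c}  B4 = {a, b, g}  B5 = {a, b, d}
Tree: B1–B2, B2–B3, B3–B4, B4–B5
The largest bag has 3 vertices, giving width 2; this decomposition certifies tw(G) ≤ 2. For the lower bound, G contains the cycle b–e–a–f–b, so G is not a forest; only forests have treewidth ≤ 1, hence tw(G) ≥ 2. Combining the bounds, tw(G) = 2.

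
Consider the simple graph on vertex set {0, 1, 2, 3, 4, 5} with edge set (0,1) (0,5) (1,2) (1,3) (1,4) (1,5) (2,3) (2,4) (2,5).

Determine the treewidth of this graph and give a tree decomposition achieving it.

Each bag holds 3 vertices, so the decomposition has width 2, which upper-bounds the treewidth. For the lower bound, the 3 vertices {0, 1, 5} are pairwise adjacent, and any tree decomposition puts a clique entirely inside one bag — forcing width ≥ 2. Combining the bounds, tw(G) = 2.

Treewidth 2.
One such decomposition:
Bags: B1 = {0, 1, 5}  B2 = {1, 2, 5}  B3 = {1, 2, 4}  B4 = {1, 2, 3}
Tree: B1–B2, B2–B3, B3–B4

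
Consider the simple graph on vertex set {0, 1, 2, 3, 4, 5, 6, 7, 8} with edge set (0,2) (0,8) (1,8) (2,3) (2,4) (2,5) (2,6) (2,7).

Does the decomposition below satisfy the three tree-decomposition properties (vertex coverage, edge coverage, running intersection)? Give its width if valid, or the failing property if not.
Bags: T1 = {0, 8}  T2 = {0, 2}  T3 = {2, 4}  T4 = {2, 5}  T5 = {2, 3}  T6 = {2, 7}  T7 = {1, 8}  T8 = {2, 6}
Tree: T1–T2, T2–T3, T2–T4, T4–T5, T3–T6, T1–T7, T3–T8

Vertex coverage: the bags together contain {0, 1, 2, 3, 4, 5, 6, 7, 8}, the full vertex set. Edge coverage: each edge of G has both endpoints in at least one bag. Running intersection: for every vertex, the bags containing it form a connected subtree. All three properties hold, so this is a valid tree decomposition of width max|bag| − 1 = 1, and hence tw(G) ≤ 1.

Yes; width 1.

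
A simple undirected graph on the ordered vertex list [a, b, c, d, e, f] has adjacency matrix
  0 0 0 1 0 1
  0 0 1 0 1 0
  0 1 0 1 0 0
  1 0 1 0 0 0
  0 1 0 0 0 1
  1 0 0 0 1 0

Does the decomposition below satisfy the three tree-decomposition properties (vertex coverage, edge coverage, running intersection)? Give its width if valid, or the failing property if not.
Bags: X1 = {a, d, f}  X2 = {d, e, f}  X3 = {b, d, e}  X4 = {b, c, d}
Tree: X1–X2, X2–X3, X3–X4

Yes; width 2.

Vertex coverage: the bags together contain {a, b, c, d, e, f}, the full vertex set. Edge coverage: each edge of G has both endpoints in at least one bag. Running intersection: for every vertex, the bags containing it form a connected subtree. All three properties hold, so this is a valid tree decomposition of width max|bag| − 1 = 2, and hence tw(G) ≤ 2.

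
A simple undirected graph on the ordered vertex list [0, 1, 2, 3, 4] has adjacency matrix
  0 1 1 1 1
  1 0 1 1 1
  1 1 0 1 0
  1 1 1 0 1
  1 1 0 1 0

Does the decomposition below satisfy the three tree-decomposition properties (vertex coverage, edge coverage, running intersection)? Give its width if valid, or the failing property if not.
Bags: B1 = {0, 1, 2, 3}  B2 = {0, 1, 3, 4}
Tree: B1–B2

Every vertex of G appears in some bag (union = {0, 1, 2, 3, 4}); every edge is covered by a bag; and for each vertex v the set of bags containing v is connected in the bag tree. The decomposition is therefore valid. The largest bag has 4 vertices, so the width is 3.

Yes; width 3.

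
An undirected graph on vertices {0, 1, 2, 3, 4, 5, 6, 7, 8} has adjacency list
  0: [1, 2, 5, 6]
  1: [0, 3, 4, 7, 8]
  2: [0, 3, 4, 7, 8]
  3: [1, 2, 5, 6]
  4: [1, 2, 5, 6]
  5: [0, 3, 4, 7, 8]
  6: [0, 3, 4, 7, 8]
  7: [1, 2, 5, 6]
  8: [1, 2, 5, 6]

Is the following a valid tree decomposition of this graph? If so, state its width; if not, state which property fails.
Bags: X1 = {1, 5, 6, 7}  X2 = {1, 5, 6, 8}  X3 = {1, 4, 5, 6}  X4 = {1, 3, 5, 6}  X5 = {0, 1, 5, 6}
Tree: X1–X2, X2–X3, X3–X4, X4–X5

A tree decomposition must satisfy three properties: every vertex lies in some bag; for every edge, both endpoints lie together in some bag; and for every vertex, the bags containing it form a connected subtree. Here vertex 2 appears in no bag, so the decomposition is invalid.

No — vertex 2 appears in no bag.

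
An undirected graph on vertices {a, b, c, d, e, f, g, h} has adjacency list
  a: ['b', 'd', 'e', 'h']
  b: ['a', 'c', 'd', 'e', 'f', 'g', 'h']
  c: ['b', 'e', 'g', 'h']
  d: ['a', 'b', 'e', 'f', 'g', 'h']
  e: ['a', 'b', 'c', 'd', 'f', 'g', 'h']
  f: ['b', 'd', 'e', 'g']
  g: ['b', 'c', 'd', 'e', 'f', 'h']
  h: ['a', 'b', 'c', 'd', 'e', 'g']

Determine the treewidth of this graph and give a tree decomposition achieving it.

The largest bag has 5 vertices, giving width 4; this decomposition certifies tw(G) ≤ 4. For the lower bound, the 5 vertices {b, d, e, g, h} are pairwise adjacent, and any tree decomposition puts a clique entirely inside one bag — forcing width ≥ 4. Combining the bounds, tw(G) = 4.

Treewidth 4.
Bags: B1 = {b, d, e, g, h}  B2 = {a, b, d, e, h}  B3 = {b, c, e, g, h}  B4 = {b, d, e, f, g}
Tree: B1–B2, B1–B3, B1–B4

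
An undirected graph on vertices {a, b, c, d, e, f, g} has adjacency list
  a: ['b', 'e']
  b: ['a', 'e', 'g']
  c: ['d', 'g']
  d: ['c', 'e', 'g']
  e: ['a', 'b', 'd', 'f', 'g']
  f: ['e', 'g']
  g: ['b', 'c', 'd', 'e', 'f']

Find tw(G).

2

A width-2 tree decomposition is:
Bags: B1 = {d, e, g}  B2 = {b, e, g}  B3 = {e, f, g}  B4 = {c, d, g}  B5 = {a, b, e}
Tree: B1–B2, B2–B3, B1–B4, B2–B5
Each bag holds 3 vertices, so the decomposition has width 2, which upper-bounds the treewidth. For the lower bound, the 3 vertices {d, e, g} are pairwise adjacent, and any tree decomposition puts a clique entirely inside one bag — forcing width ≥ 2. Combining the bounds, tw(G) = 2.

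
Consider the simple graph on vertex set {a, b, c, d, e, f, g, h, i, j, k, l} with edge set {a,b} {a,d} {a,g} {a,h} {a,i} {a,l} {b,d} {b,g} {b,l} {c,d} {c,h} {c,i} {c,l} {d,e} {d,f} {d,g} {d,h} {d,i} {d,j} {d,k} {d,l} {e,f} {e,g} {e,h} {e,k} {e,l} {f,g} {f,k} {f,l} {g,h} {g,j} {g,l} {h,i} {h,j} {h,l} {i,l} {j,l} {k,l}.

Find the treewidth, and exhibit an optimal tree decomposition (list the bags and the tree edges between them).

Treewidth 4.
One optimal decomposition is:
Bags: B1 = {d, e, g, h, l}  B2 = {a, d, g, h, l}  B3 = {a, d, h, i, l}  B4 = {d, e, f, g, l}  B5 = {d, g, h, j, l}  B6 = {a, b, d, g, l}  B7 = {d, e, f, k, l}  B8 = {c, d, h, i, l}
Tree: B1–B2, B2–B3, B1–B4, B2–B5, B2–B6, B4–B7, B3–B8

Every bag has size at most 5, so the width is 5 − 1 = 4 and tw(G) ≤ 4. Conversely, {d, g, h, j, l} is a clique of size 5, and the vertices of any clique must share a bag in every tree decomposition; so some bag has ≥ 5 vertices and tw(G) ≥ 4. Therefore the treewidth is 4.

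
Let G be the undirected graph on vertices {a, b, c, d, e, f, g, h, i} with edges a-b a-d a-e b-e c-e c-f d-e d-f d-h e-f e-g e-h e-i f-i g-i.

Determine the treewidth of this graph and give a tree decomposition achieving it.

Treewidth 2.
One such decomposition:
Bags: B1 = {e, f, i}  B2 = {d, e, f}  B3 = {d, e, h}  B4 = {c, e, f}  B5 = {a, d, e}  B6 = {a, b, e}  B7 = {e, g, i}
Tree: B1–B2, B2–B3, B2–B4, B2–B5, B5–B6, B1–B7

The largest bag has 3 vertices, giving width 2; this decomposition certifies tw(G) ≤ 2. Conversely, {a, d, e} is a clique of size 3, and the vertices of any clique must share a bag in every tree decomposition; so some bag has ≥ 3 vertices and tw(G) ≥ 2. The upper and lower bounds meet at 2, so that is the treewidth.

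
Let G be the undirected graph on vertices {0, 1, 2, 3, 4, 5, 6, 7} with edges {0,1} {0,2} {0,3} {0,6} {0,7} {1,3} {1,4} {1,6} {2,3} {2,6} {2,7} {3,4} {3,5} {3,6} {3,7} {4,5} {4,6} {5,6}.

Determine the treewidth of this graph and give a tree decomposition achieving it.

Treewidth 3.
One such decomposition:
Bags: B1 = {0, 1, 3, 6}  B2 = {1, 3, 4, 6}  B3 = {0, 2, 3, 6}  B4 = {3, 4, 5, 6}  B5 = {0, 2, 3, 7}
Tree: B1–B2, B1–B3, B2–B4, B3–B5

The largest bag has 4 vertices, giving width 3; this decomposition certifies tw(G) ≤ 3. On the other hand G contains the 4-clique {0, 1, 3, 6}. A clique must lie in a single bag of any decomposition, so no decomposition can have width below 3. Combining the bounds, tw(G) = 3.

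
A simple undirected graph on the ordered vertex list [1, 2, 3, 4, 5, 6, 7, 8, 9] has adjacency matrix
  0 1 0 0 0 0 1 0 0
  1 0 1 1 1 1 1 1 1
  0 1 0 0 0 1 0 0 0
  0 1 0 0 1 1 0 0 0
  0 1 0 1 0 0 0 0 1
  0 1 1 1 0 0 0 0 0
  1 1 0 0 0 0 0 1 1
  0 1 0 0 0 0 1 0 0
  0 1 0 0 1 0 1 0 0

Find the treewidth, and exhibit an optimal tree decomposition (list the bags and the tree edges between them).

Treewidth 2.
One optimal decomposition is:
Bags: B1 = {2, 5, 9}  B2 = {2, 4, 5}  B3 = {2, 7, 9}  B4 = {2, 4, 6}  B5 = {2, 7, 8}  B6 = {1, 2, 7}  B7 = {2, 3, 6}
Tree: B1–B2, B1–B3, B2–B4, B3–B5, B3–B6, B4–B7

Every bag has size at most 3, so the width is 3 − 1 = 2 and tw(G) ≤ 2. For the lower bound, the 3 vertices {2, 3, 6} are pairwise adjacent, and any tree decomposition puts a clique entirely inside one bag — forcing width ≥ 2. Therefore the treewidth is 2.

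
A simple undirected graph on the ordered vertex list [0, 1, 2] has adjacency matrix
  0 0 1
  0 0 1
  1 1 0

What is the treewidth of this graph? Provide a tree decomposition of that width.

Treewidth 1.
One such decomposition:
Bags: B1 = {1, 2}  B2 = {0, 2}
Tree: B1–B2

The largest bag has 2 vertices, giving width 1; this decomposition certifies tw(G) ≤ 1. G has an edge, so its treewidth is at least 1. The upper and lower bounds meet at 1, so that is the treewidth.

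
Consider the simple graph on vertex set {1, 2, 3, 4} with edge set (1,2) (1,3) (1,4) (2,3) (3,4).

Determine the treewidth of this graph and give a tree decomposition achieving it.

Treewidth 2.
One optimal decomposition is:
Bags: B1 = {1, 2, 3}  B2 = {1, 3, 4}
Tree: B1–B2

Every bag has size at most 3, so the width is 3 − 1 = 2 and tw(G) ≤ 2. Conversely, {1, 2, 3} is a clique of size 3, and the vertices of any clique must share a bag in every tree decomposition; so some bag has ≥ 3 vertices and tw(G) ≥ 2. Hence tw(G) = 2 exactly.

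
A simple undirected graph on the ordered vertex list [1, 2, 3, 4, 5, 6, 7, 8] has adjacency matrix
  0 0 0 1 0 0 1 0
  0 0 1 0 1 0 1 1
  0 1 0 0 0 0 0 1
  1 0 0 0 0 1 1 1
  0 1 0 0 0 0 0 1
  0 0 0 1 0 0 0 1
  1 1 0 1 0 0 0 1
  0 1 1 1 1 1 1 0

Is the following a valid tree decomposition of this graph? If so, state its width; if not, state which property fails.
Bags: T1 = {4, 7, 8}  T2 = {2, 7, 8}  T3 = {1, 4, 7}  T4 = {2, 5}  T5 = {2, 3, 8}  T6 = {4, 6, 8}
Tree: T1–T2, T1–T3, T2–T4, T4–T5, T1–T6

No — edge (8,5) lies in no bag.

A tree decomposition must satisfy three properties: every vertex lies in some bag; for every edge, both endpoints lie together in some bag; and for every vertex, the bags containing it form a connected subtree. Here edge (8,5) lies in no bag, so the decomposition is invalid.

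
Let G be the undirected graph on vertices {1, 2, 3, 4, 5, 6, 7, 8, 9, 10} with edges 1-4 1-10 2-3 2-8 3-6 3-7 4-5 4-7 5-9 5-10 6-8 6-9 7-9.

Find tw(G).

2

A width-2 tree decomposition is:
Bags: B1 = {2, 3, 8}  B2 = {3, 6, 8}  B3 = {3, 6, 7}  B4 = {6, 7, 9}  B5 = {4, 7, 9}  B6 = {4, 5, 9}  B7 = {1, 4, 5}  B8 = {1, 5, 10}
Tree: B1–B2, B2–B3, B3–B4, B4–B5, B5–B6, B6–B7, B7–B8
The largest bag has 3 vertices, giving width 2; this decomposition certifies tw(G) ≤ 2. The edges 2–8–6–3–2 form a cycle, so G is not a tree and its treewidth is at least 2. Hence tw(G) = 2 exactly.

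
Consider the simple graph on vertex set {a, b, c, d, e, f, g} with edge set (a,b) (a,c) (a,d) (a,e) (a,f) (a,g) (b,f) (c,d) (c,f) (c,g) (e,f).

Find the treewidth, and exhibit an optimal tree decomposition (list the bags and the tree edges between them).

Treewidth 2.
Bags: B1 = {a, c, g}  B2 = {a, c, f}  B3 = {a, b, f}  B4 = {a, c, d}  B5 = {a, e, f}
Tree: B1–B2, B2–B3, B2–B4, B2–B5

Each bag holds 3 vertices, so the decomposition has width 2, which upper-bounds the treewidth. For the lower bound, the 3 vertices {a, c, d} are pairwise adjacent, and any tree decomposition puts a clique entirely inside one bag — forcing width ≥ 2. Combining the bounds, tw(G) = 2.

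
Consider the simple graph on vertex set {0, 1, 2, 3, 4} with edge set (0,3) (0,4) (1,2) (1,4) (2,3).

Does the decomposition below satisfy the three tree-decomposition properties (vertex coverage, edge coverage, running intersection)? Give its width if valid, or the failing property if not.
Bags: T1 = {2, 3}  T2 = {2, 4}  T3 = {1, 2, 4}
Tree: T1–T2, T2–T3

A tree decomposition must satisfy three properties: every vertex lies in some bag; for every edge, both endpoints lie together in some bag; and for every vertex, the bags containing it form a connected subtree. Here vertex 0 appears in no bag, so the decomposition is invalid.

No — vertex 0 appears in no bag.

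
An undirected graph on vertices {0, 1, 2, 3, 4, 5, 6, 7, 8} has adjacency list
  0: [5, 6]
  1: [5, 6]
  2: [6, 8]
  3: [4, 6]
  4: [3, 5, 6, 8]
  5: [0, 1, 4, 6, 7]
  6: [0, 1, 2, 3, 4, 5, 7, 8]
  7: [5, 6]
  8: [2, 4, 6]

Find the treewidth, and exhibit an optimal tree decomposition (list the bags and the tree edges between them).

Treewidth 2.
One such decomposition:
Bags: B1 = {4, 5, 6}  B2 = {1, 5, 6}  B3 = {3, 4, 6}  B4 = {5, 6, 7}  B5 = {0, 5, 6}  B6 = {4, 6, 8}  B7 = {2, 6, 8}
Tree: B1–B2, B1–B3, B2–B4, B4–B5, B3–B6, B6–B7

The largest bag has 3 vertices, giving width 2; this decomposition certifies tw(G) ≤ 2. For the lower bound, the 3 vertices {2, 6, 8} are pairwise adjacent, and any tree decomposition puts a clique entirely inside one bag — forcing width ≥ 2. Therefore the treewidth is 2.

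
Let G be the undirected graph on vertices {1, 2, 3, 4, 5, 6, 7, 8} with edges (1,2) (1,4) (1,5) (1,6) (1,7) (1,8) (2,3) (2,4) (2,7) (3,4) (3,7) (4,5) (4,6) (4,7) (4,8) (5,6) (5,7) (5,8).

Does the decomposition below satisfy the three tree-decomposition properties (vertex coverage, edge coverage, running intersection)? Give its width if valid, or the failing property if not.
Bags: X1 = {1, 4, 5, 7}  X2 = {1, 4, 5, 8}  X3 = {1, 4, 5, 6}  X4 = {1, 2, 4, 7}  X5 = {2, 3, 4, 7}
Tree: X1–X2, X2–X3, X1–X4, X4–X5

Yes; width 3.

Vertex coverage: the bags together contain {1, 2, 3, 4, 5, 6, 7, 8}, the full vertex set. Edge coverage: each edge of G has both endpoints in at least one bag. Running intersection: for every vertex, the bags containing it form a connected subtree. All three properties hold, so this is a valid tree decomposition of width max|bag| − 1 = 3, and hence tw(G) ≤ 3.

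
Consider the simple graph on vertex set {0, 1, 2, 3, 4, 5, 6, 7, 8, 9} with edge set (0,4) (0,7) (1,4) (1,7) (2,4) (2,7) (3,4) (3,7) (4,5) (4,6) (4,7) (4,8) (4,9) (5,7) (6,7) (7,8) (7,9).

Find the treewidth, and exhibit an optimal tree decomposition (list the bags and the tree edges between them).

Treewidth 2.
One such decomposition:
Bags: B1 = {1, 4, 7}  B2 = {3, 4, 7}  B3 = {4, 6, 7}  B4 = {4, 5, 7}  B5 = {0, 4, 7}  B6 = {2, 4, 7}  B7 = {4, 7, 8}  B8 = {4, 7, 9}
Tree: B1–B2, B1–B3, B2–B4, B1–B5, B2–B6, B6–B7, B7–B8

Every bag has size at most 3, so the width is 3 − 1 = 2 and tw(G) ≤ 2. For the lower bound, the 3 vertices {0, 4, 7} are pairwise adjacent, and any tree decomposition puts a clique entirely inside one bag — forcing width ≥ 2. Therefore the treewidth is 2.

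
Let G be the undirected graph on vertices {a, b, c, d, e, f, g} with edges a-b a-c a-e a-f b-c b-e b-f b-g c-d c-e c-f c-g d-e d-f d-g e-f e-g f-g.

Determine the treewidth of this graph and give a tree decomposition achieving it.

Each bag holds 5 vertices, so the decomposition has width 4, which upper-bounds the treewidth. On the other hand G contains the 5-clique {c, d, e, f, g}. A clique must lie in a single bag of any decomposition, so no decomposition can have width below 4. The upper and lower bounds meet at 4, so that is the treewidth.

Treewidth 4.
One such decomposition:
Bags: B1 = {b, c, e, f, g}  B2 = {a, b, c, e, f}  B3 = {c, d, e, f, g}
Tree: B1–B2, B1–B3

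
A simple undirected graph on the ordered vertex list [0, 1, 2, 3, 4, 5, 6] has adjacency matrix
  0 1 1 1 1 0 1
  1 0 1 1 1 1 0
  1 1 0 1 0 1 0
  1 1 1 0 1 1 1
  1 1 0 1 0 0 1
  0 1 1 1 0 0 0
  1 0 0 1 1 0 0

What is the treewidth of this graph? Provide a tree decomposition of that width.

Each bag holds 4 vertices, so the decomposition has width 3, which upper-bounds the treewidth. For the lower bound, the 4 vertices {0, 1, 2, 3} are pairwise adjacent, and any tree decomposition puts a clique entirely inside one bag — forcing width ≥ 3. Combining the bounds, tw(G) = 3.

Treewidth 3.
One optimal decomposition is:
Bags: B1 = {0, 1, 3, 4}  B2 = {0, 1, 2, 3}  B3 = {0, 3, 4, 6}  B4 = {1, 2, 3, 5}
Tree: B1–B2, B1–B3, B2–B4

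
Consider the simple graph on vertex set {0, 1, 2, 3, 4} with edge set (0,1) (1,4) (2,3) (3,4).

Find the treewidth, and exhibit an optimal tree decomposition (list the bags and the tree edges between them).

Treewidth 1.
Bags: B1 = {0, 1}  B2 = {1, 4}  B3 = {3, 4}  B4 = {2, 3}
Tree: B1–B2, B2–B3, B3–B4

The largest bag has 2 vertices, giving width 1; this decomposition certifies tw(G) ≤ 1. G has an edge, so its treewidth is at least 1. Combining the bounds, tw(G) = 1.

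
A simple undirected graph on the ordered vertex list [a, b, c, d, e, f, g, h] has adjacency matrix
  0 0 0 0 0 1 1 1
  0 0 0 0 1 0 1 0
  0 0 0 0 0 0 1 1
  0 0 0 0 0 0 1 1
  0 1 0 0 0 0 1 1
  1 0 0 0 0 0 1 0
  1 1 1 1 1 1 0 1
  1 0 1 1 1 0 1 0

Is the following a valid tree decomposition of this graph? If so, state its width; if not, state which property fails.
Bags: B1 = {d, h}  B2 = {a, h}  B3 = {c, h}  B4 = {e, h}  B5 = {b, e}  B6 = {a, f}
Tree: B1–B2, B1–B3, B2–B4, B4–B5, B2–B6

A tree decomposition must satisfy three properties: every vertex lies in some bag; for every edge, both endpoints lie together in some bag; and for every vertex, the bags containing it form a connected subtree. Here vertex g appears in no bag, so the decomposition is invalid.

No — vertex g appears in no bag.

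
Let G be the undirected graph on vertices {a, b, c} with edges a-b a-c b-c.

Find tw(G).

A width-2 tree decomposition is:
Bags: B1 = {a, b, c}
Tree: (single bag)
With just one bag of size 3, the width is 3 − 1 = 2, so tw(G) ≤ 2. On the other hand G contains the 3-clique {a, b, c}. A clique must lie in a single bag of any decomposition, so no decomposition can have width below 2. The upper and lower bounds meet at 2, so that is the treewidth.

2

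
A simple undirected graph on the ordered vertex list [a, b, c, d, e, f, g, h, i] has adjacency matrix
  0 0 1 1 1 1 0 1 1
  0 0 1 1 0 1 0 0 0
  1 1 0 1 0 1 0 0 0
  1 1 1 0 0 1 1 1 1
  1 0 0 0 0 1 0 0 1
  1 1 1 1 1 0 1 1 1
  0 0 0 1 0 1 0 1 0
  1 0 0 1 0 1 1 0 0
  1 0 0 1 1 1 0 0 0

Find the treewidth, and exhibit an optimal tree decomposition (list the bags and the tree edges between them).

Treewidth 3.
One optimal decomposition is:
Bags: B1 = {a, d, f, i}  B2 = {a, c, d, f}  B3 = {b, c, d, f}  B4 = {a, d, f, h}  B5 = {a, e, f, i}  B6 = {d, f, g, h}
Tree: B1–B2, B2–B3, B2–B4, B1–B5, B4–B6

The largest bag has 4 vertices, giving width 3; this decomposition certifies tw(G) ≤ 3. Conversely, {d, f, g, h} is a clique of size 4, and the vertices of any clique must share a bag in every tree decomposition; so some bag has ≥ 4 vertices and tw(G) ≥ 3. Therefore the treewidth is 3.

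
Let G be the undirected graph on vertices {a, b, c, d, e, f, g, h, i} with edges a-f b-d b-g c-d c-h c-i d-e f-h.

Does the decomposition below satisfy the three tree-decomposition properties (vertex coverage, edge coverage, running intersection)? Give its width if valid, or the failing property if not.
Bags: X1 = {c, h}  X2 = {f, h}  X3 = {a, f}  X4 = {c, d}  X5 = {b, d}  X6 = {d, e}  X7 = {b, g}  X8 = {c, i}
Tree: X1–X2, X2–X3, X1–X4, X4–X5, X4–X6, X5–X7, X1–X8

Yes; width 1.

Checking the three conditions: (i) the bags cover all of {a, b, c, d, e, f, g, h, i}; (ii) for each edge, some bag contains both endpoints; (iii) the bags containing any fixed vertex form a subtree. All hold, so the decomposition is valid with width 2 − 1 = 1.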